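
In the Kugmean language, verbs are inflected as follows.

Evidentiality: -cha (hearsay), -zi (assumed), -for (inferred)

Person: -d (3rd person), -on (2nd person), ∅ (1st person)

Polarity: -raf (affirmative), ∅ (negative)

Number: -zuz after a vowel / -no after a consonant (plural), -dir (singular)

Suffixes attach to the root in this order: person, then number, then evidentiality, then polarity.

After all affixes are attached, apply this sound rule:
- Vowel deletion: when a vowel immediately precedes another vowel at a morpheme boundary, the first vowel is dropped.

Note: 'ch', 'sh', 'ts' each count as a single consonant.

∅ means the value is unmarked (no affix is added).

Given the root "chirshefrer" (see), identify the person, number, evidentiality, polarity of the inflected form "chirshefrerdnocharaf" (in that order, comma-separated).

3rd person, plural, hearsay, affirmative

Segment: chirshefrer-d-no-cha-raf.
person: -d → 3rd person.
number: -zuz/no → plural.
evidentiality: -cha → hearsay.
polarity: -raf → affirmative.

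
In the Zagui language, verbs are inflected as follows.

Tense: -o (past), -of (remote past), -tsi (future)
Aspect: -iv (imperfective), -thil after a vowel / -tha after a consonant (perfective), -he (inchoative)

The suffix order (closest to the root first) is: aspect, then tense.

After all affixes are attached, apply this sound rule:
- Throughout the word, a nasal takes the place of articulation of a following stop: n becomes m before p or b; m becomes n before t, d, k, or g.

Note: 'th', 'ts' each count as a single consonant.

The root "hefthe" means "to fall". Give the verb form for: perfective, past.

hefthethilo

Attach aspect perfective -thil (after vowel 'e') → hefthethil.
Attach tense past -o → hefthethilo.
Nasal assimilation: no change.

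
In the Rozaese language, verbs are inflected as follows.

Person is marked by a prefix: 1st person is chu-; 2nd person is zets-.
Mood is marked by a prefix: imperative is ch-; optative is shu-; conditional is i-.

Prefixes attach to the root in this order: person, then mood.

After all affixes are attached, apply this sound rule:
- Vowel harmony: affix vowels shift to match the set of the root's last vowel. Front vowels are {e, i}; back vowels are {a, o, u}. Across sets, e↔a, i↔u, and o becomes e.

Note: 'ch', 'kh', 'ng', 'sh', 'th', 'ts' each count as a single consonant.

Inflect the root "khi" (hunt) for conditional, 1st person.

ichikhi

Attach person 1st person chu- → chukhi.
Attach mood conditional i- → ichukhi.
Apply vowel harmony: ichukhi → ichikhi.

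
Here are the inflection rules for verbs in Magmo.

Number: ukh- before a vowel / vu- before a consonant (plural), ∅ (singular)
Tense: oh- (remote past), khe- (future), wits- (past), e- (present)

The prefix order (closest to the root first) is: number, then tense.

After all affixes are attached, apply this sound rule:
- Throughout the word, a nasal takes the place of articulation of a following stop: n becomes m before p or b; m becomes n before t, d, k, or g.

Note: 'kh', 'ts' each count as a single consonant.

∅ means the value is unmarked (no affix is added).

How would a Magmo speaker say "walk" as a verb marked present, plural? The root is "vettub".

evuvettub

Attach number plural vu- (before consonant 'v') → vuvettub.
Attach tense present e- → evuvettub.
Nasal assimilation: no change.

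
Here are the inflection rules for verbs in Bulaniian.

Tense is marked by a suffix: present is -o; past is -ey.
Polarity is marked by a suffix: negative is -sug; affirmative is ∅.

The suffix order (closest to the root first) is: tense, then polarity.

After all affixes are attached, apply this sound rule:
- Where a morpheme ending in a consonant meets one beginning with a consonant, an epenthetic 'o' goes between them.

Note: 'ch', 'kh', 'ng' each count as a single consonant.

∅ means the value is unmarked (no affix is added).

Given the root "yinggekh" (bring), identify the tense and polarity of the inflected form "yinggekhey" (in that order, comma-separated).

Segment: yinggekh-ey.
tense: -ey → past.
polarity: ∅ → affirmative.

past, affirmative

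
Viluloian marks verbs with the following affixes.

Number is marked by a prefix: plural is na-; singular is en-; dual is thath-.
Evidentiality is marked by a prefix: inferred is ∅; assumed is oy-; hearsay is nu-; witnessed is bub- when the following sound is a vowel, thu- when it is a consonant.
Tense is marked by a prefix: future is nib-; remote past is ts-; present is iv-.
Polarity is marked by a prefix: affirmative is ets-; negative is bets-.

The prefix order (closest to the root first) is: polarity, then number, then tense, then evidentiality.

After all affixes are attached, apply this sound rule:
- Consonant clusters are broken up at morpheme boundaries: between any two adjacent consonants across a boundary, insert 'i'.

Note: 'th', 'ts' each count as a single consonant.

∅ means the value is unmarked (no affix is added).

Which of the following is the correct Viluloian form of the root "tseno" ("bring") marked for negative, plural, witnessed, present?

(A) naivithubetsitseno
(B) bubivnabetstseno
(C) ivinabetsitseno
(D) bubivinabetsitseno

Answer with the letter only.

Attach polarity negative bets- → betstseno.
Attach number plural na- → nabetstseno.
Attach tense present iv- → ivnabetstseno.
Attach evidentiality witnessed bub- (before vowel 'i') → bubivnabetstseno.
Apply epenthesis: bubivnabetstseno → bubivinabetsitseno.
So the correct form is bubivinabetsitseno, option (D).
(C) ivinabetsitseno is wrong: it uses inferred instead of witnessed for evidentiality.
(B) bubivnabetstseno is wrong: it fails to apply the sound rule(s).
(A) naivithubetsitseno is wrong: it has the affixes in the wrong order.

D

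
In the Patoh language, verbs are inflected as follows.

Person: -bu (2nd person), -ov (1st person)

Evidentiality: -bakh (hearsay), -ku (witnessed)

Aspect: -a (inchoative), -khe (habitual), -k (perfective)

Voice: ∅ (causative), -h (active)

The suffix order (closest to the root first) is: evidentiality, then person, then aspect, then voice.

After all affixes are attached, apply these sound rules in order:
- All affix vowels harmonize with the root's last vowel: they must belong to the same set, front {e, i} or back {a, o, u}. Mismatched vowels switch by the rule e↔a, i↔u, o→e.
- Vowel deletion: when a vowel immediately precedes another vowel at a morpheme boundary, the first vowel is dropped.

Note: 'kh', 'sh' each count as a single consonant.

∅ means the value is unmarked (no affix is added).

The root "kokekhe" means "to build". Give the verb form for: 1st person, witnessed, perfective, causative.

kokekhekevk

Attach evidentiality witnessed -ku → kokekheku.
Attach person 1st person -ov → kokekhekuov.
Attach aspect perfective -k → kokekhekuovk.
voice = causative: zero marking, form stays kokekhekuovk.
Apply vowel harmony: kokekhekuovk → kokekhekievk.
Apply vowel deletion: kokekhekievk → kokekhekevk.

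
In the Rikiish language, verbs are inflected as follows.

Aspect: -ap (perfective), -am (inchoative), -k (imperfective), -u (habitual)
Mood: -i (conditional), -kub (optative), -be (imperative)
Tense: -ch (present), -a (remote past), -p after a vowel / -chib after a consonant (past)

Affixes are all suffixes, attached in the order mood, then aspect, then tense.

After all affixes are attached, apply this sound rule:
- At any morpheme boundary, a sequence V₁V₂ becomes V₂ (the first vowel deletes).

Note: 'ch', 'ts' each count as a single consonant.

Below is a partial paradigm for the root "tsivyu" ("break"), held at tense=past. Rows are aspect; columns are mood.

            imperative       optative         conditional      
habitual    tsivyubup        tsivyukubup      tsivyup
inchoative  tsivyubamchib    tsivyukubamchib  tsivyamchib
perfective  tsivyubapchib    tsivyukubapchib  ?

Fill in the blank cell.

Attach mood conditional -i → tsivyui.
Attach aspect perfective -ap → tsivyuiap.
Attach tense past -chib (after consonant 'p') → tsivyuiapchib.
Apply vowel deletion: tsivyuiapchib → tsivyapchib.

tsivyapchib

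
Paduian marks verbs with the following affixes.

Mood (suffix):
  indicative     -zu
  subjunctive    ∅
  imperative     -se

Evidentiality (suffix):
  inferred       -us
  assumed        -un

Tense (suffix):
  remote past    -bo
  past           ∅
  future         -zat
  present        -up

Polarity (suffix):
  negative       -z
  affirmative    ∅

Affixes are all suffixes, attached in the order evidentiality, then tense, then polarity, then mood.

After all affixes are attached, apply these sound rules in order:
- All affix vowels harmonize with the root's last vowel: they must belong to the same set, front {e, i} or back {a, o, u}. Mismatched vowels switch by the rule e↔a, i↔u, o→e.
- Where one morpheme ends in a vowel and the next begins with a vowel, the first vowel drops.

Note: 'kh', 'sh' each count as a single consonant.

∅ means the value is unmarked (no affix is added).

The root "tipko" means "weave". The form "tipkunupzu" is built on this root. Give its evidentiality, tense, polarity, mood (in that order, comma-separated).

assumed, present, affirmative, indicative

Segment: tipko-un-up-zu.
evidentiality: -un → assumed.
tense: -up → present.
polarity: ∅ → affirmative.
mood: -zu → indicative.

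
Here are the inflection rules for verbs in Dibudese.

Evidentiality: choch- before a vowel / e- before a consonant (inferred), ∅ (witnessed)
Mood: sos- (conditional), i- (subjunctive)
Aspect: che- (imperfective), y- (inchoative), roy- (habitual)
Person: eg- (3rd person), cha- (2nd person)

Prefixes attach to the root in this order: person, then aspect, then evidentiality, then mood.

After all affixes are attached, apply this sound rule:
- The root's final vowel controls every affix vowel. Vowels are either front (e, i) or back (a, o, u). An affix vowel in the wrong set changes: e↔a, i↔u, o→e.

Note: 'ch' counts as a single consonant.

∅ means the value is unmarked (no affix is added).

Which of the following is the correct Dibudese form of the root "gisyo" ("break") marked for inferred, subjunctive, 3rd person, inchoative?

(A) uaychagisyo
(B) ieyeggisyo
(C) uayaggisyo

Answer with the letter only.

C

Attach person 3rd person eg- → eggisyo.
Attach aspect inchoative y- → yeggisyo.
Attach evidentiality inferred e- (before consonant 'y') → eyeggisyo.
Attach mood subjunctive i- → ieyeggisyo.
Apply vowel harmony: ieyeggisyo → uayaggisyo.
So the correct form is uayaggisyo, option (C).
(A) uaychagisyo is wrong: it uses 2nd person instead of 3rd person for person.
(B) ieyeggisyo is wrong: it fails to apply the sound rule(s).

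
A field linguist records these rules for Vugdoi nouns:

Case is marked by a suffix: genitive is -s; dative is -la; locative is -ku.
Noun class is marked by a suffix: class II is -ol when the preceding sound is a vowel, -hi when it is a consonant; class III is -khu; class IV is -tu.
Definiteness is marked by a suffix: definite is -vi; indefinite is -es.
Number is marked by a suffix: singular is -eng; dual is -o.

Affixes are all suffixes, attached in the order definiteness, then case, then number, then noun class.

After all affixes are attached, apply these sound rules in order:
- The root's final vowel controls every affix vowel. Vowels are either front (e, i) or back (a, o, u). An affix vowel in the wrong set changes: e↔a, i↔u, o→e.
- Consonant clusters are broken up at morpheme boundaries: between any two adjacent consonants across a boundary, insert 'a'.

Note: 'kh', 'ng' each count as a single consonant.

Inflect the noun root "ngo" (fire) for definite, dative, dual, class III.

Attach definiteness definite -vi → ngovi.
Attach case dative -la → ngovila.
Attach number dual -o → ngovilao.
Attach noun class class III -khu → ngovilaokhu.
Apply vowel harmony: ngovilaokhu → ngovulaokhu.
Epenthesis: no change.

ngovulaokhu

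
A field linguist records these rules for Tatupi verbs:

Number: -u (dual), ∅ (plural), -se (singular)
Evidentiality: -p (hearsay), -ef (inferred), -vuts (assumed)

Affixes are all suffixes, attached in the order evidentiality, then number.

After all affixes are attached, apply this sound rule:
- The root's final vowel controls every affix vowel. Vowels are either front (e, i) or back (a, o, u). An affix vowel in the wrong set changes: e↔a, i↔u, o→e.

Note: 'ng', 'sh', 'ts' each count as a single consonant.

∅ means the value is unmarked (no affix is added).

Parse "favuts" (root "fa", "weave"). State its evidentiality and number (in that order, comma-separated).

Segment: fa-vuts.
evidentiality: -vuts → assumed.
number: ∅ → plural.

assumed, plural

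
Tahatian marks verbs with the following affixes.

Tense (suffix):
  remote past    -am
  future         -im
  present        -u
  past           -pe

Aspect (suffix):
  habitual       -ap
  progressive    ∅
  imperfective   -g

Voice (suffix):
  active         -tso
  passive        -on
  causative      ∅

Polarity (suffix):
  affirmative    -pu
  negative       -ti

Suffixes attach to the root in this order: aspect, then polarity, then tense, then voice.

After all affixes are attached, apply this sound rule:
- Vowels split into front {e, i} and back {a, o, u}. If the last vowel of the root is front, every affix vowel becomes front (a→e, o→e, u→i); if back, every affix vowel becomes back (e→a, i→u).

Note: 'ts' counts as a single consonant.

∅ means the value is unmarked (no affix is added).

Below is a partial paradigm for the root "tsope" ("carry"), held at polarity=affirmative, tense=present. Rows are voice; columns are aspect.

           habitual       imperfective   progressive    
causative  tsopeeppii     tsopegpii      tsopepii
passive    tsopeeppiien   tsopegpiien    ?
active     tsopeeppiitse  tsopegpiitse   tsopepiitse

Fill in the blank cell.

tsopepiien

aspect = progressive: zero marking, form stays tsope.
Attach polarity affirmative -pu → tsopepu.
Attach tense present -u → tsopepuu.
Attach voice passive -on → tsopepuuon.
Apply vowel harmony: tsopepuuon → tsopepiien.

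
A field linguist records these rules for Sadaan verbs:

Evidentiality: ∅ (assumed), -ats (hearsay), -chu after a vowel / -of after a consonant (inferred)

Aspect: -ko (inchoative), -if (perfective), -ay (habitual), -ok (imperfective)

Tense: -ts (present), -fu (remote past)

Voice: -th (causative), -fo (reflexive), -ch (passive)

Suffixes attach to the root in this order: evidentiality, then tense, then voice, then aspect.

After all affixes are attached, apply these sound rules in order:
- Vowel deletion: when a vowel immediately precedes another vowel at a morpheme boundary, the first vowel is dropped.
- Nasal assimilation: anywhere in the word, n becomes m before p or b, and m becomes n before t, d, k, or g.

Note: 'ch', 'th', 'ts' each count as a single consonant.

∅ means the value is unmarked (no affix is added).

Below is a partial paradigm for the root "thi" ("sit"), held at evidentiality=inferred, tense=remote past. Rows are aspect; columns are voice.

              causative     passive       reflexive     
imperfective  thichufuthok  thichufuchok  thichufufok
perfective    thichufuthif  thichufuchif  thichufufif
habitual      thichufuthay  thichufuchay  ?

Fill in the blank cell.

thichufufay

Attach evidentiality inferred -chu (after vowel 'i') → thichu.
Attach tense remote past -fu → thichufu.
Attach voice reflexive -fo → thichufufo.
Attach aspect habitual -ay → thichufufoay.
Apply vowel deletion: thichufufoay → thichufufay.
Nasal assimilation: no change.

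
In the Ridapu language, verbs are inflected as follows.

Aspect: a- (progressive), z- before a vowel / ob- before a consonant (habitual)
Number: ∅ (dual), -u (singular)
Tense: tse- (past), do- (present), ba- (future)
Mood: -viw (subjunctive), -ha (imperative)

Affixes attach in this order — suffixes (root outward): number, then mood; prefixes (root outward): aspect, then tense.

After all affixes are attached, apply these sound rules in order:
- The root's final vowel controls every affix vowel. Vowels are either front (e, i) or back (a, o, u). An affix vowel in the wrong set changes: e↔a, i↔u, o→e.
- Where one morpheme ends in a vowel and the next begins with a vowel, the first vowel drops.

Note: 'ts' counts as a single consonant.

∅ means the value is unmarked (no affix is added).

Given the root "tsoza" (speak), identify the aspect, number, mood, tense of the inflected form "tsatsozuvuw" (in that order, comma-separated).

Segment: tse-a-tsoza-u-viw.
aspect: a- → progressive.
number: -u → singular.
mood: -viw → subjunctive.
tense: tse- → past.

progressive, singular, subjunctive, past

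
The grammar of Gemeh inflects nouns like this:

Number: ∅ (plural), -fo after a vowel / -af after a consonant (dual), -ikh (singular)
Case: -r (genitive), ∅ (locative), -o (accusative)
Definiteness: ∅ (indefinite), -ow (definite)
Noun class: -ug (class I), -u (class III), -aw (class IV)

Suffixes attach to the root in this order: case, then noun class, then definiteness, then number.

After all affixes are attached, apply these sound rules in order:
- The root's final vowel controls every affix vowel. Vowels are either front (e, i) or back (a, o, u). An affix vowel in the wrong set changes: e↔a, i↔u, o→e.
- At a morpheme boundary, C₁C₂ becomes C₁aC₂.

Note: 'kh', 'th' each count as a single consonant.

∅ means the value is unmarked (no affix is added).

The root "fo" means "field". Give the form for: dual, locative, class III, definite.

case = locative: zero marking, form stays fo.
Attach noun class class III -u → fou.
Attach definiteness definite -ow → fouow.
Attach number dual -af (after consonant 'w') → fouowaf.
Vowel harmony: no change.
Epenthesis: no change.

fouowaf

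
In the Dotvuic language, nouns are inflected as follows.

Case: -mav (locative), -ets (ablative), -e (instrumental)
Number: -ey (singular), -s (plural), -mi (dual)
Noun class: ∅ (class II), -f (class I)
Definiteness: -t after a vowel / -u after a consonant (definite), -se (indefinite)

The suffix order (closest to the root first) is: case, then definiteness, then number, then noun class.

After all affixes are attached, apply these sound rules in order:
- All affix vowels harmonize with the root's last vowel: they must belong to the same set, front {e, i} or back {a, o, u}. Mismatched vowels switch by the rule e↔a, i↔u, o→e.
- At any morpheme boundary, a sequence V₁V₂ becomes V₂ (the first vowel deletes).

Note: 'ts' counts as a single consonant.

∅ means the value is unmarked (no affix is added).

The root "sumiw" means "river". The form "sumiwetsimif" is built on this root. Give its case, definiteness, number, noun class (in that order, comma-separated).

ablative, definite, dual, class I

Segment: sumiw-ets-u-mi-f.
case: -ets → ablative.
definiteness: -t/u → definite.
number: -mi → dual.
noun class: -f → class I.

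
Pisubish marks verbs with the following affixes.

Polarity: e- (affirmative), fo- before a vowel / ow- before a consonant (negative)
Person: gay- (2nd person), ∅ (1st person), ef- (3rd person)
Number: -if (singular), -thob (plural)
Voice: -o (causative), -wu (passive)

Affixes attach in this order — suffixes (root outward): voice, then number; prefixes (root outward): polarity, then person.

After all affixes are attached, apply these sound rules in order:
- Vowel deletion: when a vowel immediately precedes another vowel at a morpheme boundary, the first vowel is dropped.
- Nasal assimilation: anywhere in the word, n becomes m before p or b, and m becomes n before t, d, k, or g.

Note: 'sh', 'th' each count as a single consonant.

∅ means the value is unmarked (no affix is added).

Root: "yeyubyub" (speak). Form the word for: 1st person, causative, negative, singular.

owyeyubyubif

Attach voice causative -o → yeyubyubo.
Attach polarity negative ow- (before consonant 'y') → owyeyubyubo.
person = 1st person: zero marking, form stays owyeyubyubo.
Attach number singular -if → owyeyubyuboif.
Apply vowel deletion: owyeyubyuboif → owyeyubyubif.
Nasal assimilation: no change.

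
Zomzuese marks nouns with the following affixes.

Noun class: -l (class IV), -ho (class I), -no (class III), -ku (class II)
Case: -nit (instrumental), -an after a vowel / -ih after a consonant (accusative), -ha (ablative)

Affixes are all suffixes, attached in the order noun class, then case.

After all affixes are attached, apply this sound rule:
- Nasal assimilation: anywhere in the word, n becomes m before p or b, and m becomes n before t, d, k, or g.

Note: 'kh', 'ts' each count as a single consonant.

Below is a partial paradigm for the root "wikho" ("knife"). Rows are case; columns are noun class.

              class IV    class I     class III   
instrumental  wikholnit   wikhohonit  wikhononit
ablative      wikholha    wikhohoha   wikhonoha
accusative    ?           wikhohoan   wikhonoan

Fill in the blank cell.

wikholih

Attach noun class class IV -l → wikhol.
Attach case accusative -ih (after consonant 'l') → wikholih.
Nasal assimilation: no change.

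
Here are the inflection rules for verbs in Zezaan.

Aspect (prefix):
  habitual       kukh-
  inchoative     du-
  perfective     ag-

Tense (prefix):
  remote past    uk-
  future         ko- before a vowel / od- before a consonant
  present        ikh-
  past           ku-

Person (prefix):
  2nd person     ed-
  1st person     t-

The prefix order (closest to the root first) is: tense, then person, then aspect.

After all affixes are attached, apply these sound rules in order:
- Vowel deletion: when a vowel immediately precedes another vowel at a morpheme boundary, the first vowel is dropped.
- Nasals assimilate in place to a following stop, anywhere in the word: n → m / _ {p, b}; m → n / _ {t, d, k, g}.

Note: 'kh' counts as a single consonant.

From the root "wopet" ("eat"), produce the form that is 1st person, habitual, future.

kukhtodwopet

Attach tense future od- (before consonant 'w') → odwopet.
Attach person 1st person t- → todwopet.
Attach aspect habitual kukh- → kukhtodwopet.
Vowel deletion: no change.
Nasal assimilation: no change.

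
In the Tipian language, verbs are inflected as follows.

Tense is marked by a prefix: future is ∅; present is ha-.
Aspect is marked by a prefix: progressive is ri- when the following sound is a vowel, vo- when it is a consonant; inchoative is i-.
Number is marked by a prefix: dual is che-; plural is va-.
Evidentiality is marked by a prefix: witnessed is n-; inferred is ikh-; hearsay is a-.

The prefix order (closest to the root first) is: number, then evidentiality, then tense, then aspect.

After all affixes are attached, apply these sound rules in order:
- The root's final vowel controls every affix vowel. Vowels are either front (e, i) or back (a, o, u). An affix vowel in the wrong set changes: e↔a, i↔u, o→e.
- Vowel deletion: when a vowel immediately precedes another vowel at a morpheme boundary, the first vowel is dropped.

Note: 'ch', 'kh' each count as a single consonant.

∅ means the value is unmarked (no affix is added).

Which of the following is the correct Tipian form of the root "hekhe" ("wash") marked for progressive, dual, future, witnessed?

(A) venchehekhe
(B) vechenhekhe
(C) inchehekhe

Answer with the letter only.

A

Attach number dual che- → chehekhe.
Attach evidentiality witnessed n- → nchehekhe.
tense = future: zero marking, form stays nchehekhe.
Attach aspect progressive vo- (before consonant 'n') → vonchehekhe.
Apply vowel harmony: vonchehekhe → venchehekhe.
Vowel deletion: no change.
So the correct form is venchehekhe, option (A).
(C) inchehekhe is wrong: it uses inchoative instead of progressive for aspect.
(B) vechenhekhe is wrong: it has the affixes in the wrong order.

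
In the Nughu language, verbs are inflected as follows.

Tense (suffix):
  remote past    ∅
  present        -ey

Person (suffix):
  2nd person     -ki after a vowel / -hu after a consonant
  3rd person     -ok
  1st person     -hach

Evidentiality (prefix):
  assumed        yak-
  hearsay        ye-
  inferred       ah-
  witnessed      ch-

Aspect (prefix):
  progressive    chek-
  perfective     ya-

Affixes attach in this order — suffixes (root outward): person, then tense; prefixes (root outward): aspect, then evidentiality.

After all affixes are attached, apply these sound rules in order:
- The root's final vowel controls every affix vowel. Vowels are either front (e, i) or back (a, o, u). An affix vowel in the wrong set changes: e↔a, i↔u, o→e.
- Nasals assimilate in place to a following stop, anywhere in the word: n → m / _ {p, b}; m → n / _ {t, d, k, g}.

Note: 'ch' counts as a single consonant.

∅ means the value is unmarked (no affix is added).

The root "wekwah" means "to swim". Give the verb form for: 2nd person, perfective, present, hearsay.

Attach aspect perfective ya- → yawekwah.
Attach evidentiality hearsay ye- → yeyawekwah.
Attach person 2nd person -hu (after consonant 'h') → yeyawekwahhu.
Attach tense present -ey → yeyawekwahhuey.
Apply vowel harmony: yeyawekwahhuey → yayawekwahhuay.
Nasal assimilation: no change.

yayawekwahhuay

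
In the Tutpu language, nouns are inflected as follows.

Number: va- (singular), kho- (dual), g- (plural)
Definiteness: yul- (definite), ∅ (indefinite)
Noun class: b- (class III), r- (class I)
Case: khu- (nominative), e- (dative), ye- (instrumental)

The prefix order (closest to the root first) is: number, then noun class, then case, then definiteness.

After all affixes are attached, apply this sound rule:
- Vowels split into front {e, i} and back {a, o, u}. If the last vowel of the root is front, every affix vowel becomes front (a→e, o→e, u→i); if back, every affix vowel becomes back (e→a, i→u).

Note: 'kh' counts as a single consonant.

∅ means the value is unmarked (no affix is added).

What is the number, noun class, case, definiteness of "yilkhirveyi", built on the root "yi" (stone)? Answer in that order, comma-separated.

Segment: yul-khu-r-va-yi.
number: va- → singular.
noun class: r- → class I.
case: khu- → nominative.
definiteness: yul- → definite.

singular, class I, nominative, definite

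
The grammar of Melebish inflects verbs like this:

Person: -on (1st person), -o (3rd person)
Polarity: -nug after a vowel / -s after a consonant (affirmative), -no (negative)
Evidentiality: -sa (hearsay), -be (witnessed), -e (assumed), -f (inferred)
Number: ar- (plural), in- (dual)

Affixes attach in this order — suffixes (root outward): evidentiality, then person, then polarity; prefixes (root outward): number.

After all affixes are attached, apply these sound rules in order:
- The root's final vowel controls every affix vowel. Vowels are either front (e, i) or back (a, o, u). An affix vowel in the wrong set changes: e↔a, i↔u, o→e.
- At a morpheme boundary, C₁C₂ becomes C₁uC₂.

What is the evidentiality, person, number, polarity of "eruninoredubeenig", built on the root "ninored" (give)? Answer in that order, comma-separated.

Segment: ar-ninored-be-o-nug.
evidentiality: -be → witnessed.
person: -o → 3rd person.
number: ar- → plural.
polarity: -nug/s → affirmative.

witnessed, 3rd person, plural, affirmative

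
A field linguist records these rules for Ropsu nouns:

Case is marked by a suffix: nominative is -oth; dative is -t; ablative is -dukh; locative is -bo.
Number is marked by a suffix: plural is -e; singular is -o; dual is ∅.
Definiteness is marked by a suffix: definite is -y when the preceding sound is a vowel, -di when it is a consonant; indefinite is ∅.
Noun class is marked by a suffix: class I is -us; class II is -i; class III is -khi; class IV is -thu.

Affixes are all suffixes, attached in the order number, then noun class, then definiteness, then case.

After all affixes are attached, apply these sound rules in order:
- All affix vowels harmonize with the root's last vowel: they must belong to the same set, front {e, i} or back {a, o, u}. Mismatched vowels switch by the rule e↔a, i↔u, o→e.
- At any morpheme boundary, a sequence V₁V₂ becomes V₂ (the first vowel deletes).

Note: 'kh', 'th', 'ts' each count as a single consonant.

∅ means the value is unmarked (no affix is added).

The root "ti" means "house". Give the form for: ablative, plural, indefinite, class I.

tisdikh

Attach number plural -e → tie.
Attach noun class class I -us → tieus.
definiteness = indefinite: zero marking, form stays tieus.
Attach case ablative -dukh → tieusdukh.
Apply vowel harmony: tieusdukh → tieisdikh.
Apply vowel deletion: tieisdikh → tisdikh.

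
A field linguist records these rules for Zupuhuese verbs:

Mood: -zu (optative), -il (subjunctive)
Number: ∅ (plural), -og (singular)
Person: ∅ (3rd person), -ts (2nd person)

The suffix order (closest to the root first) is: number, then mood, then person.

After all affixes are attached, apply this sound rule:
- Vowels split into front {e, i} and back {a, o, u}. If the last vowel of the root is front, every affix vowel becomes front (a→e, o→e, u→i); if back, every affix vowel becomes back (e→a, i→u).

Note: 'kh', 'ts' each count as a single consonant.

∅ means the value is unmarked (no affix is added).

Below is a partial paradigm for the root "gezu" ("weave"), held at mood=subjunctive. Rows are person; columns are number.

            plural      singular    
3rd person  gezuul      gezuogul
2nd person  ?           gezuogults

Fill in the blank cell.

gezuults

number = plural: zero marking, form stays gezu.
Attach mood subjunctive -il → gezuil.
Attach person 2nd person -ts → gezuilts.
Apply vowel harmony: gezuilts → gezuults.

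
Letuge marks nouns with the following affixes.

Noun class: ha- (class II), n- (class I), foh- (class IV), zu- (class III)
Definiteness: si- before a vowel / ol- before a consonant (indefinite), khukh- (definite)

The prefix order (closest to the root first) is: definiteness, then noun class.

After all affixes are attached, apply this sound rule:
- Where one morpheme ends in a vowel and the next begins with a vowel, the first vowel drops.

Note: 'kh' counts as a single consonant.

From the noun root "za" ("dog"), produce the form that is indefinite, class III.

zolza

Attach definiteness indefinite ol- (before consonant 'z') → olza.
Attach noun class class III zu- → zuolza.
Apply vowel deletion: zuolza → zolza.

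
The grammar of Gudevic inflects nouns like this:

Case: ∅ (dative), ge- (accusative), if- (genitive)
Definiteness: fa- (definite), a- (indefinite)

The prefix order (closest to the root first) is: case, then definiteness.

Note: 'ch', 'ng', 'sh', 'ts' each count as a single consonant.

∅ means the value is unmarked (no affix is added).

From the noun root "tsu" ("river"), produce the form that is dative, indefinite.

atsu

case = dative: zero marking, form stays tsu.
Attach definiteness indefinite a- → atsu.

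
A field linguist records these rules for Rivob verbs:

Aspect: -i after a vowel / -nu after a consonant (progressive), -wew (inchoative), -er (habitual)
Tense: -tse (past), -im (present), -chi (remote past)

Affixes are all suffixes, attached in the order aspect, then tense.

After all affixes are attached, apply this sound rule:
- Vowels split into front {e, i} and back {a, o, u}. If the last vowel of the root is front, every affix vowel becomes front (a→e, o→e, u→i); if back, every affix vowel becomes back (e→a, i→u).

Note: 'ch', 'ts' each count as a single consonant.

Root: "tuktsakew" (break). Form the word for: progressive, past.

Attach aspect progressive -nu (after consonant 'w') → tuktsakewnu.
Attach tense past -tse → tuktsakewnutse.
Apply vowel harmony: tuktsakewnutse → tuktsakewnitse.

tuktsakewnitse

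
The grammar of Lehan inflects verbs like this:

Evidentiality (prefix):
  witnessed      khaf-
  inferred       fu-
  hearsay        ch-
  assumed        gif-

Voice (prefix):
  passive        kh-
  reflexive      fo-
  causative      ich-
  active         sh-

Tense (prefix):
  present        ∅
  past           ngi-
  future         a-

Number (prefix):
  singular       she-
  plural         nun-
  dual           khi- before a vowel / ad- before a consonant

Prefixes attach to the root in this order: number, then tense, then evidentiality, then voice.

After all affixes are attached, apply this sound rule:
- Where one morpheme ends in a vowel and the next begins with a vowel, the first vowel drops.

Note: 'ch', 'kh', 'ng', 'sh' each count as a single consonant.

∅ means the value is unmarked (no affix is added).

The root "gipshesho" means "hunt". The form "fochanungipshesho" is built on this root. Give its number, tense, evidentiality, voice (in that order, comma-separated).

Segment: fo-ch-a-nun-gipshesho.
number: nun- → plural.
tense: a- → future.
evidentiality: ch- → hearsay.
voice: fo- → reflexive.

plural, future, hearsay, reflexive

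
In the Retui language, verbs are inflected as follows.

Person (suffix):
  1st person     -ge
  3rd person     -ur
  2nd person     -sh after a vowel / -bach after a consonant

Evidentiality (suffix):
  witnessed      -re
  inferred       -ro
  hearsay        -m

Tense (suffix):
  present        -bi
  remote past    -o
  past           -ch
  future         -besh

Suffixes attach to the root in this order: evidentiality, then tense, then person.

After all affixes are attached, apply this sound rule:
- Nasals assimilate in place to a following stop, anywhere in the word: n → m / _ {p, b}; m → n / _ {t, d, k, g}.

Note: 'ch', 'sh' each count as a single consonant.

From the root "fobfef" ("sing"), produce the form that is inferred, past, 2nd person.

fobfefrochbach

Attach evidentiality inferred -ro → fobfefro.
Attach tense past -ch → fobfefroch.
Attach person 2nd person -bach (after consonant 'ch') → fobfefrochbach.
Nasal assimilation: no change.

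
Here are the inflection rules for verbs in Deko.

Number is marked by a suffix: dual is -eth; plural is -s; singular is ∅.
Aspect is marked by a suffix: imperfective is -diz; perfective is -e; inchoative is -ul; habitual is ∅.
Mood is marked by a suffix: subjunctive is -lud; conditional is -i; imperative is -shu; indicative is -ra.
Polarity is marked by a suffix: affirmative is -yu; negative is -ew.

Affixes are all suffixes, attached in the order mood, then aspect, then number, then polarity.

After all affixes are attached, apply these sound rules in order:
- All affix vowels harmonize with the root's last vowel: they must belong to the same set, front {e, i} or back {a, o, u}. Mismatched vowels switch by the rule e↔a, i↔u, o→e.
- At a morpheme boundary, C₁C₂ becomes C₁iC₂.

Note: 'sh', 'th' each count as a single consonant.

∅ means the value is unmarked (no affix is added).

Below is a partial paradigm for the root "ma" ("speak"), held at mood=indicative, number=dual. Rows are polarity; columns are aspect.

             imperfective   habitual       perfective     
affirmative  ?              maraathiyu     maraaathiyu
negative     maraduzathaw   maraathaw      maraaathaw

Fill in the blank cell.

Attach mood indicative -ra → mara.
Attach aspect imperfective -diz → maradiz.
Attach number dual -eth → maradizeth.
Attach polarity affirmative -yu → maradizethyu.
Apply vowel harmony: maradizethyu → maraduzathyu.
Apply epenthesis: maraduzathyu → maraduzathiyu.

maraduzathiyu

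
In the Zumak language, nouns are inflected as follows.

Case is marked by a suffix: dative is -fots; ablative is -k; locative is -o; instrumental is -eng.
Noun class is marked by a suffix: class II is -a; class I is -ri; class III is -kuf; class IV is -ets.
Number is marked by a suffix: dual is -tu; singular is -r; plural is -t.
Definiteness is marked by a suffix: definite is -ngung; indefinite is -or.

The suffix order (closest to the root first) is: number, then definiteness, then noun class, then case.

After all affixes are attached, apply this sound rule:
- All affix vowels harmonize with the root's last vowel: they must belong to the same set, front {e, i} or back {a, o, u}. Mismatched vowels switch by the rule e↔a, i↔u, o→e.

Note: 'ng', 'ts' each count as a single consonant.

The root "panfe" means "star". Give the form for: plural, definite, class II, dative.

panfetngingefets

Attach number plural -t → panfet.
Attach definiteness definite -ngung → panfetngung.
Attach noun class class II -a → panfetngunga.
Attach case dative -fots → panfetngungafots.
Apply vowel harmony: panfetngungafots → panfetngingefets.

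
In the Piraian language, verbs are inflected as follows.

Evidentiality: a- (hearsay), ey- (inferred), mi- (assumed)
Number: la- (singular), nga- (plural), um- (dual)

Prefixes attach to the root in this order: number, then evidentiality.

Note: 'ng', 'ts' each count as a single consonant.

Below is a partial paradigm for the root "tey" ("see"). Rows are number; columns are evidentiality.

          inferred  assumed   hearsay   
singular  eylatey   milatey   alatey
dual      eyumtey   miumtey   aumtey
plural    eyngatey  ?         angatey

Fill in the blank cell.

Attach number plural nga- → ngatey.
Attach evidentiality assumed mi- → mingatey.

mingatey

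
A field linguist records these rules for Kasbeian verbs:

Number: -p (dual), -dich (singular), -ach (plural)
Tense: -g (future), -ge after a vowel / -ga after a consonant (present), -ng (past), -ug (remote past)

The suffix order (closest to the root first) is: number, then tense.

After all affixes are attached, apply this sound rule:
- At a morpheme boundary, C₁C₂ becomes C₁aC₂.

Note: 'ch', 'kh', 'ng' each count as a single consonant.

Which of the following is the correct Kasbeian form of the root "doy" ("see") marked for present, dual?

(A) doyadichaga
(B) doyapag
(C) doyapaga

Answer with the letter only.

C

Attach number dual -p → doyp.
Attach tense present -ga (after consonant 'p') → doypga.
Apply epenthesis: doypga → doyapaga.
So the correct form is doyapaga, option (C).
(A) doyadichaga is wrong: it uses singular instead of dual for number.
(B) doyapag is wrong: it uses future instead of present for tense.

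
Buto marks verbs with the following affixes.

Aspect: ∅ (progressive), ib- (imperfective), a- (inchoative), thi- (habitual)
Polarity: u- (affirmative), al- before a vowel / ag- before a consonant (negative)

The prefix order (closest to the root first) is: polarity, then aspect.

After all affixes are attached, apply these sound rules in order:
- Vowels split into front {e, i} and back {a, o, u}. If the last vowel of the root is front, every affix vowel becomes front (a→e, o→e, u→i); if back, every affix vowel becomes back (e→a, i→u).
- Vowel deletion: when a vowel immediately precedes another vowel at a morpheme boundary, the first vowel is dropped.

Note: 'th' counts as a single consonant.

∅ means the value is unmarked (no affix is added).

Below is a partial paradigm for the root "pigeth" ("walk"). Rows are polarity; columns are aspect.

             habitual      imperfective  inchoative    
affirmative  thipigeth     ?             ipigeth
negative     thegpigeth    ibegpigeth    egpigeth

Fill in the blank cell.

Attach polarity affirmative u- → upigeth.
Attach aspect imperfective ib- → ibupigeth.
Apply vowel harmony: ibupigeth → ibipigeth.
Vowel deletion: no change.

ibipigeth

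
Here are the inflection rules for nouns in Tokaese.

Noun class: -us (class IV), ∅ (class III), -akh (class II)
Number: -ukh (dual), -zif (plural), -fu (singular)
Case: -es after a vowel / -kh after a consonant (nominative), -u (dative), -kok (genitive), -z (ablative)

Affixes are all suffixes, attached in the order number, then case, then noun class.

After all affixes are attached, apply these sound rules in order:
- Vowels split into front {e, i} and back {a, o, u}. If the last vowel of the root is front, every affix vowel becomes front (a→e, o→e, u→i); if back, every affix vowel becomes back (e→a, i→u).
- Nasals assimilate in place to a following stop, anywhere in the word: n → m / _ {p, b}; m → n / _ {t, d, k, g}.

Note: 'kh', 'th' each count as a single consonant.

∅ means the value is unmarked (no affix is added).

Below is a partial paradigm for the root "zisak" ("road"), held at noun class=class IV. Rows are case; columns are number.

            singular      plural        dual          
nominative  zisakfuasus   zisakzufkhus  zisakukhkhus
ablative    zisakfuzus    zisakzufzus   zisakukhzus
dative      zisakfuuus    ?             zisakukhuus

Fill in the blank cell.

zisakzufuus

Attach number plural -zif → zisakzif.
Attach case dative -u → zisakzifu.
Attach noun class class IV -us → zisakzifuus.
Apply vowel harmony: zisakzifuus → zisakzufuus.
Nasal assimilation: no change.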